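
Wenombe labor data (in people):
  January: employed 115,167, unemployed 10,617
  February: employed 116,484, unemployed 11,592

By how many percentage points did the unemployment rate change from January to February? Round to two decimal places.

January: labor force = 115,167 + 10,617 = 125,784; u = 10,617/125,784 = 8.44%.
February: labor force = 116,484 + 11,592 = 128,076; u = 11,592/128,076 = 9.05%.
Change = 9.05% − 8.44% = +0.61 pp.

The unemployment rate changed by +0.61 percentage points.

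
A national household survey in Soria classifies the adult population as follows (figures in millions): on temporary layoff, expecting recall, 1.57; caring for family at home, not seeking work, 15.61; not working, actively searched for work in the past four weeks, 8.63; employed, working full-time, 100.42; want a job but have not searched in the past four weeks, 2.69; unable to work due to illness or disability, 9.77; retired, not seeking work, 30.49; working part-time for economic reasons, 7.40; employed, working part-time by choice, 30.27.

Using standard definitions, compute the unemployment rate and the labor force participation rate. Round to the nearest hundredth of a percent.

Employed = 100.42 + 7.40 + 30.27 = 138.09 million (anyone who worked, including part-time for economic reasons, counts as employed).
Unemployed = 1.57 + 8.63 = 10.20 million (jobless and actively searching, or on temporary layoff).
Labor force = 138.09 + 10.20 = 148.29 million.
Not in labor force = 15.61 + 2.69 + 9.77 + 30.49 = 58.56 million (those not working and not actively searching are outside the labor force — including those who want a job but have given up searching).
Civilian working-age population = 148.29 + 58.56 = 206.85 million.
Unemployment rate = 10.20 / 148.29 = 6.88%.
Labor force participation rate = 148.29 / 206.85 = 71.69%.

Unemployment rate ≈ 6.88%; labor force participation rate ≈ 71.69%.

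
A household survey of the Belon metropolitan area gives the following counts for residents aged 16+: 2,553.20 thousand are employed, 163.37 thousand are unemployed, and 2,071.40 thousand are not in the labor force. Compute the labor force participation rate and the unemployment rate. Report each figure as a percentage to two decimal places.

Labor force = employed + unemployed = 2,553.20 + 163.37 = 2,716.57 thousand.
Working-age population = 2,716.57 + 2,071.40 = 4,787.97 thousand.
Unemployment rate = 163.37 / 2,716.57 = 6.01%.
Labor force participation rate = 2,716.57 / 4,787.97 = 56.74%.

Labor force participation rate ≈ 56.74%; unemployment rate ≈ 6.01%.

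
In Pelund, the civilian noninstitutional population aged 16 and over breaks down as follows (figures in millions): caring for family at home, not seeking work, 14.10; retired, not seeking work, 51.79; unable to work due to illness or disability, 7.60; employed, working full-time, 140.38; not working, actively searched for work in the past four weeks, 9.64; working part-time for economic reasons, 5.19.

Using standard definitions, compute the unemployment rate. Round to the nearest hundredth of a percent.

Employed = 140.38 + 5.19 = 145.57 million (anyone who worked, including part-time for economic reasons, counts as employed).
Unemployed = 9.64 million.
Labor force = 145.57 + 9.64 = 155.21 million.
Unemployment rate = 9.64 / 155.21 = 6.21%.

Unemployment rate ≈ 6.21%.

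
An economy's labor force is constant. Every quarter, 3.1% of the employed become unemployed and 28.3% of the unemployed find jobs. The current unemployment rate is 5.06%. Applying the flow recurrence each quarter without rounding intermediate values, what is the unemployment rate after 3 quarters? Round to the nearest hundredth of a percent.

Unemployment rate after three quarters ≈ 8.32%.

With a fixed labor force, u_{t+1} = u_t + s·(1−u_t) − f·u_t = u_t·(1−s−f) + s.
Here 1−s−f = 0.686 and s = 0.031.
u_1 = 0.050600 × 0.686 + 0.031 = 0.065712.
u_2 = 0.065712 × 0.686 + 0.031 = 0.076078.
u_3 = 0.076078 × 0.686 + 0.031 = 0.083190.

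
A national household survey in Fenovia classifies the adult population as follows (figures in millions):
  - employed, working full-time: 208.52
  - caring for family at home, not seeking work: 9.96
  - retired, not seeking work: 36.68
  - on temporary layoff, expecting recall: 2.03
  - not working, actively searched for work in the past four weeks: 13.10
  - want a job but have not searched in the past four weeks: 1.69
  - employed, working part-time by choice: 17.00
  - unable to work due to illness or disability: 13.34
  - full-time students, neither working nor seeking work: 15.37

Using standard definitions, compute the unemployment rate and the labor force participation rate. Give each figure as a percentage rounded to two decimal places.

Unemployment rate ≈ 6.29%; labor force participation rate ≈ 75.75%.

Employed = 208.52 + 17.00 = 225.52 million.
Unemployed = 2.03 + 13.10 = 15.13 million (jobless and actively searching, or on temporary layoff).
Labor force = 225.52 + 15.13 = 240.65 million.
Not in labor force = 9.96 + 36.68 + 1.69 + 13.34 + 15.37 = 77.04 million (those not working and not actively searching are outside the labor force — including those who want a job but have given up searching).
Civilian working-age population = 240.65 + 77.04 = 317.69 million.
Unemployment rate = 15.13 / 240.65 = 6.29%.
Labor force participation rate = 240.65 / 317.69 = 75.75%.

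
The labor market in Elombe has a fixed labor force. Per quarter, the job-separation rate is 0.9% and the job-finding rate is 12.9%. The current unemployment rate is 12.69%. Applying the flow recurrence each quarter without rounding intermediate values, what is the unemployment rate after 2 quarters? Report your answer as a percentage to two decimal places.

Unemployment rate after two quarters ≈ 11.11%.

With a fixed labor force, u_{t+1} = u_t + s·(1−u_t) − f·u_t = u_t·(1−s−f) + s.
Here 1−s−f = 0.862 and s = 0.009.
u_1 = 0.126900 × 0.862 + 0.009 = 0.118388.
u_2 = 0.118388 × 0.862 + 0.009 = 0.111050.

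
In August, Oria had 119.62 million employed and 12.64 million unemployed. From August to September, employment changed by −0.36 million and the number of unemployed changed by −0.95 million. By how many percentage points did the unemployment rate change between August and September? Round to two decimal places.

The unemployment rate changed by −0.63 percentage points.

August: labor force = 119.62 + 12.64 = 132.26; u = 12.64/132.26 = 9.56%.
September: labor force = 119.26 + 11.69 = 130.95; u = 11.69/130.95 = 8.93%.
Change = 8.93% − 9.56% = −0.63 pp.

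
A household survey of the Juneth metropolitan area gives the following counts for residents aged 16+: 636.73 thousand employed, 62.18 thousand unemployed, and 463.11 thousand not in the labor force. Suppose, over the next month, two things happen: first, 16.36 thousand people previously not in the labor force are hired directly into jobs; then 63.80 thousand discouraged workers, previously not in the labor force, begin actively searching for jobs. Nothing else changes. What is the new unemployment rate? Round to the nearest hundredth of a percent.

Initially, labor force = 636.73 + 62.18 = 698.91 thousand, so u = 62.18/698.91 = 8.90%.
After the first change, employed and labor force both rise by 16.36; unemployed unchanged → E = 653.09, U = 62.18, labor force = 715.27 thousand.
After the second change, unemployed and labor force both rise by 63.80 → E = 653.09, U = 125.98, labor force = 779.07 thousand.
New unemployment rate = 125.98 / 779.07 = 16.17%.

New unemployment rate ≈ 16.17%.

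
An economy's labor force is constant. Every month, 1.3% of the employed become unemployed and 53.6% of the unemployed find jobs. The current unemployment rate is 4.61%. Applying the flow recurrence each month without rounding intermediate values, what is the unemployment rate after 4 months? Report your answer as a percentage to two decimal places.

With a fixed labor force, u_{t+1} = u_t + s·(1−u_t) − f·u_t = u_t·(1−s−f) + s.
Here 1−s−f = 0.451 and s = 0.013.
u_1 = 0.046100 × 0.451 + 0.013 = 0.033791.
u_2 = 0.033791 × 0.451 + 0.013 = 0.028240.
u_3 = 0.028240 × 0.451 + 0.013 = 0.025736.
u_4 = 0.025736 × 0.451 + 0.013 = 0.024607.

Unemployment rate after four months ≈ 2.46%.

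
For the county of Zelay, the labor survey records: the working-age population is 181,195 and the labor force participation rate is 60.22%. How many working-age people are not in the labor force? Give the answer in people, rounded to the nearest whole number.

About 72,079 are not in the labor force.

Share not in the labor force = 1 − 0.6022 = 0.3978.
Not in labor force = 0.3978 × 181,195 ≈ 72,079.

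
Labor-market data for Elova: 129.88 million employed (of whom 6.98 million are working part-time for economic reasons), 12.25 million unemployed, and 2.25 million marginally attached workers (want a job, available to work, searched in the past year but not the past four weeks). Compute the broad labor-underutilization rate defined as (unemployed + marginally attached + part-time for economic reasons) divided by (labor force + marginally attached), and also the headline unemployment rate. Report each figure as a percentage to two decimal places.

Broad underutilization rate ≈ 14.88%; headline unemployment rate ≈ 8.62%.

Labor force = 129.88 + 12.25 = 142.13 million.
Numerator = 12.25 + 2.25 + 6.98 = 21.48 million.
Denominator = 142.13 + 2.25 = 144.38 million.
Broad rate = 21.48 / 144.38 = 14.88%.
Headline unemployment rate = 12.25 / 142.13 = 8.62%.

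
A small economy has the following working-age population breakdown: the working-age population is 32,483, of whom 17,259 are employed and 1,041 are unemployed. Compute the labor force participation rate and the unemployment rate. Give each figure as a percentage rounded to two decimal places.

Labor force participation rate ≈ 56.34%; unemployment rate ≈ 5.69%.

Labor force = employed + unemployed = 17,259 + 1,041 = 18,300.
Unemployment rate = 1,041 / 18,300 = 5.69%.
Labor force participation rate = 18,300 / 32,483 = 56.34%.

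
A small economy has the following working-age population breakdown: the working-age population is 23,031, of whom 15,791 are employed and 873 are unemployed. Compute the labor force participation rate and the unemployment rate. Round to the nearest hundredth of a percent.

Labor force participation rate ≈ 72.35%; unemployment rate ≈ 5.24%.

Labor force = employed + unemployed = 15,791 + 873 = 16,664.
Unemployment rate = 873 / 16,664 = 5.24%.
Labor force participation rate = 16,664 / 23,031 = 72.35%.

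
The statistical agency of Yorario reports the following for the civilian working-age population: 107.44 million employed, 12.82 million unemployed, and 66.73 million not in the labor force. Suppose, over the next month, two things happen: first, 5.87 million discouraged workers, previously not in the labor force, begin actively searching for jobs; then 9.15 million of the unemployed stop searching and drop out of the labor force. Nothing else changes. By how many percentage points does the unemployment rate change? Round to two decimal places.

The unemployment rate changes by −2.50 percentage points.

Initially, labor force = 107.44 + 12.82 = 120.26 million, so u = 12.82/120.26 = 10.66%.
After the first change, unemployed and labor force both rise by 5.87 → E = 107.44, U = 18.69, labor force = 126.13 million.
After the second change, unemployed and labor force both fall by 9.15 → E = 107.44, U = 9.54, labor force = 116.98 million.
New unemployment rate = 9.54 / 116.98 = 8.16%.
Change = 8.16% − 10.66% = −2.50 percentage points.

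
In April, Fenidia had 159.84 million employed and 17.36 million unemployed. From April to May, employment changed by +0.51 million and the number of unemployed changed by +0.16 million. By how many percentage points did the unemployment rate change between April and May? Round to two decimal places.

The unemployment rate changed by +0.05 percentage points.

April: labor force = 159.84 + 17.36 = 177.20; u = 17.36/177.20 = 9.80%.
May: labor force = 160.35 + 17.52 = 177.87; u = 17.52/177.87 = 9.85%.
Change = 9.85% − 9.80% = +0.05 pp.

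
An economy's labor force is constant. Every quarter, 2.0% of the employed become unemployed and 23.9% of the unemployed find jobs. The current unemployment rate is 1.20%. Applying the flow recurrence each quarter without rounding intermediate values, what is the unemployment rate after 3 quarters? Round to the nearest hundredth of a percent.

Unemployment rate after three quarters ≈ 5.07%.

With a fixed labor force, u_{t+1} = u_t + s·(1−u_t) − f·u_t = u_t·(1−s−f) + s.
Here 1−s−f = 0.741 and s = 0.020.
u_1 = 0.012000 × 0.741 + 0.020 = 0.028892.
u_2 = 0.028892 × 0.741 + 0.020 = 0.041409.
u_3 = 0.041409 × 0.741 + 0.020 = 0.050684.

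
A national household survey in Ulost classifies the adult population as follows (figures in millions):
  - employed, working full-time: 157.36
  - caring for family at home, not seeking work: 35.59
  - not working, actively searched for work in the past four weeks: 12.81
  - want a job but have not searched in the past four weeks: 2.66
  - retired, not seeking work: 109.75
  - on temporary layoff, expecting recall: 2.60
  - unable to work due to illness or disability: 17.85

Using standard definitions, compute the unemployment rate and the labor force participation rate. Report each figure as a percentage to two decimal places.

Employed = 157.36 million.
Unemployed = 12.81 + 2.60 = 15.41 million (jobless and actively searching, or on temporary layoff).
Labor force = 157.36 + 15.41 = 172.77 million.
Not in labor force = 35.59 + 2.66 + 109.75 + 17.85 = 165.85 million (those not working and not actively searching are outside the labor force — including those who want a job but have given up searching).
Civilian working-age population = 172.77 + 165.85 = 338.62 million.
Unemployment rate = 15.41 / 172.77 = 8.92%.
Labor force participation rate = 172.77 / 338.62 = 51.02%.

Unemployment rate ≈ 8.92%; labor force participation rate ≈ 51.02%.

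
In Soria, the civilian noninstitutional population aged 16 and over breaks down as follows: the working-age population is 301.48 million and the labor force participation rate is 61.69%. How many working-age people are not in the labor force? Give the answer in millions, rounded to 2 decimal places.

About 115.50 million are not in the labor force.

Share not in the labor force = 1 − 0.6169 = 0.3831.
Not in labor force = 0.3831 × 301.48 ≈ 115.50 million.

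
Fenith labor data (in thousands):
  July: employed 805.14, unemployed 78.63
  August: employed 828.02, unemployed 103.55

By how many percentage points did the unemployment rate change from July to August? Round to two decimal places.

The unemployment rate changed by +2.22 percentage points.

July: labor force = 805.14 + 78.63 = 883.77; u = 78.63/883.77 = 8.90%.
August: labor force = 828.02 + 103.55 = 931.57; u = 103.55/931.57 = 11.12%.
Change = 11.12% − 8.90% = +2.22 pp.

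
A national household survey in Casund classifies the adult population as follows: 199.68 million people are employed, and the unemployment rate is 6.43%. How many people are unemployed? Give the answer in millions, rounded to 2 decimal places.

About 13.72 million are unemployed.

Let U be the number unemployed. The labor force is E + U, and U/(E+U) = 0.0643.
So U = 0.0643 × 199.68 / (1 − 0.0643) = 12.8394 / 0.9357 ≈ 13.72 million.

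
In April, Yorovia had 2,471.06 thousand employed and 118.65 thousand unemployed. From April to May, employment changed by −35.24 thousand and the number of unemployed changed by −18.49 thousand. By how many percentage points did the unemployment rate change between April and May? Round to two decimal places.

April: labor force = 2,471.06 + 118.65 = 2,589.71; u = 118.65/2,589.71 = 4.58%.
May: labor force = 2,435.82 + 100.16 = 2,535.98; u = 100.16/2,535.98 = 3.95%.
Change = 3.95% − 4.58% = −0.63 pp.

The unemployment rate changed by −0.63 percentage points.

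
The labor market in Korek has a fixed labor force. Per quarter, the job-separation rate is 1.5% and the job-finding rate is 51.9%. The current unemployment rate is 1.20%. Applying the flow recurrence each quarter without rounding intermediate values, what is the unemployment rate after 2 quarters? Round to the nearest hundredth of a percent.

Unemployment rate after two quarters ≈ 2.46%.

With a fixed labor force, u_{t+1} = u_t + s·(1−u_t) − f·u_t = u_t·(1−s−f) + s.
Here 1−s−f = 0.466 and s = 0.015.
u_1 = 0.012000 × 0.466 + 0.015 = 0.020592.
u_2 = 0.020592 × 0.466 + 0.015 = 0.024596.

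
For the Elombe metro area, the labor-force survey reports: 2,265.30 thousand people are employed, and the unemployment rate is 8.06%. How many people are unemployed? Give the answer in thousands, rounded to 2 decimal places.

Let U be the number unemployed. The labor force is E + U, and U/(E+U) = 0.0806.
So U = 0.0806 × 2,265.30 / (1 − 0.0806) = 182.5832 / 0.9194 ≈ 198.59 thousand.

About 198.59 thousand are unemployed.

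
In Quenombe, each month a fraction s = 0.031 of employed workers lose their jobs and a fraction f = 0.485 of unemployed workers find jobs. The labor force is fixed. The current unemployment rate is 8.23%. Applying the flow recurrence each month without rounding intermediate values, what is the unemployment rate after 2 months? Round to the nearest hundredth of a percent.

With a fixed labor force, u_{t+1} = u_t + s·(1−u_t) − f·u_t = u_t·(1−s−f) + s.
Here 1−s−f = 0.484 and s = 0.031.
u_1 = 0.082300 × 0.484 + 0.031 = 0.070833.
u_2 = 0.070833 × 0.484 + 0.031 = 0.065283.

Unemployment rate after two months ≈ 6.53%.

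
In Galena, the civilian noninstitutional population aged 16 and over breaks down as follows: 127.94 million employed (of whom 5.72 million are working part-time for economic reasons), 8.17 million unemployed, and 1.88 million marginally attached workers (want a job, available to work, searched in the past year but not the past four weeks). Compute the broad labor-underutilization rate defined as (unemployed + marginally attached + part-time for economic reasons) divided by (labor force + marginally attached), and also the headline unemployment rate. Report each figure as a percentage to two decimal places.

Labor force = 127.94 + 8.17 = 136.11 million.
Numerator = 8.17 + 1.88 + 5.72 = 15.77 million.
Denominator = 136.11 + 1.88 = 137.99 million.
Broad rate = 15.77 / 137.99 = 11.43%.
Headline unemployment rate = 8.17 / 136.11 = 6.00%.

Broad underutilization rate ≈ 11.43%; headline unemployment rate ≈ 6.00%.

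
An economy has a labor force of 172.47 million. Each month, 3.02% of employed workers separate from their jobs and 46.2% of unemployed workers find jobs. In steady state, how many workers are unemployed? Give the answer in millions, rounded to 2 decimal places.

About 10.58 million are unemployed in steady state.

Steady-state unemployment rate u* = s/(s+f) = 3.02/(3.02+46.2) = 0.061357.
Unemployed = u* × labor force = 0.061357 × 172.47 ≈ 10.58 million.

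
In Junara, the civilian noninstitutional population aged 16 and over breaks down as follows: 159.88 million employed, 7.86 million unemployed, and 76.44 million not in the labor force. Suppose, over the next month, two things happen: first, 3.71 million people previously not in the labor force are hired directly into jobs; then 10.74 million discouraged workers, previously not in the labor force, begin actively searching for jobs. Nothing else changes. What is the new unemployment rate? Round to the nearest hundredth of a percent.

New unemployment rate ≈ 10.21%.

Initially, labor force = 159.88 + 7.86 = 167.74 million, so u = 7.86/167.74 = 4.69%.
After the first change, employed and labor force both rise by 3.71; unemployed unchanged → E = 163.59, U = 7.86, labor force = 171.45 million.
After the second change, unemployed and labor force both rise by 10.74 → E = 163.59, U = 18.60, labor force = 182.19 million.
New unemployment rate = 18.60 / 182.19 = 10.21%.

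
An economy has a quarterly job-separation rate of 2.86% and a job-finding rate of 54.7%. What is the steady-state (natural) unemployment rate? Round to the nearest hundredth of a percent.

At steady state the flows balance: s·E = f·U, so U/(E+U) = s/(s+f).
u* = 2.86 / (2.86 + 54.7) = 2.86 / 57.56 = 4.97%.

Steady-state unemployment rate ≈ 4.97%.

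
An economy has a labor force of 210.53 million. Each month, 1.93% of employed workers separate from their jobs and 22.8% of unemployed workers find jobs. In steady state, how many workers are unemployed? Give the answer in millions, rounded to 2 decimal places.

About 16.43 million are unemployed in steady state.

Steady-state unemployment rate u* = s/(s+f) = 1.93/(1.93+22.8) = 0.078043.
Unemployed = u* × labor force = 0.078043 × 210.53 ≈ 16.43 million.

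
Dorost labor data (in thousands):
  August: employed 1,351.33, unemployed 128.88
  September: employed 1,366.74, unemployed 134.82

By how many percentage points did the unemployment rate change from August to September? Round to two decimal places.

The unemployment rate changed by +0.27 percentage points.

August: labor force = 1,351.33 + 128.88 = 1,480.21; u = 128.88/1,480.21 = 8.71%.
September: labor force = 1,366.74 + 134.82 = 1,501.56; u = 134.82/1,501.56 = 8.98%.
Change = 8.98% − 8.71% = +0.27 pp.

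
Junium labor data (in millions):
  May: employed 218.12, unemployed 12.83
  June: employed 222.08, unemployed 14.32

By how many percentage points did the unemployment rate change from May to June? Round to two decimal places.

The unemployment rate changed by +0.50 percentage points.

May: labor force = 218.12 + 12.83 = 230.95; u = 12.83/230.95 = 5.56%.
June: labor force = 222.08 + 14.32 = 236.40; u = 14.32/236.40 = 6.06%.
Change = 6.06% − 5.56% = +0.50 pp.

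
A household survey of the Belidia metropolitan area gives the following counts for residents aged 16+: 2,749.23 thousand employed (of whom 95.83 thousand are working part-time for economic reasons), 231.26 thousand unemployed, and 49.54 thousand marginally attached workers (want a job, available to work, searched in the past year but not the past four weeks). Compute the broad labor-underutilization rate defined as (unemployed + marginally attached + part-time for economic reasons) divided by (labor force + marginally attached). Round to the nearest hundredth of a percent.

Labor force = 2,749.23 + 231.26 = 2,980.49 thousand.
Numerator = 231.26 + 49.54 + 95.83 = 376.63 thousand.
Denominator = 2,980.49 + 49.54 = 3,030.03 thousand.
Broad rate = 376.63 / 3,030.03 = 12.43%.

Broad underutilization rate ≈ 12.43%.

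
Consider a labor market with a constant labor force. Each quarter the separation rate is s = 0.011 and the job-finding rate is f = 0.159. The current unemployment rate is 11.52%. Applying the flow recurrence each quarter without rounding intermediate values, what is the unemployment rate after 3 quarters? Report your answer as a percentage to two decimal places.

Unemployment rate after three quarters ≈ 9.36%.

With a fixed labor force, u_{t+1} = u_t + s·(1−u_t) − f·u_t = u_t·(1−s−f) + s.
Here 1−s−f = 0.830 and s = 0.011.
u_1 = 0.115200 × 0.830 + 0.011 = 0.106616.
u_2 = 0.106616 × 0.830 + 0.011 = 0.099491.
u_3 = 0.099491 × 0.830 + 0.011 = 0.093578.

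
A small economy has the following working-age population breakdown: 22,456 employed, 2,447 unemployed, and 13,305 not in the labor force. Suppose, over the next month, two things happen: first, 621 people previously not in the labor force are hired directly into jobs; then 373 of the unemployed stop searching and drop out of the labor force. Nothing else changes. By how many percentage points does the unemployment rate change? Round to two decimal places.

Initially, labor force = 22,456 + 2,447 = 24,903, so u = 2,447/24,903 = 9.83%.
After the first change, employed and labor force both rise by 621; unemployed unchanged → E = 23,077, U = 2,447, labor force = 25,524.
After the second change, unemployed and labor force both fall by 373 → E = 23,077, U = 2,074, labor force = 25,151.
New unemployment rate = 2,074 / 25,151 = 8.25%.
Change = 8.25% − 9.83% = −1.58 percentage points.

The unemployment rate changes by −1.58 percentage points.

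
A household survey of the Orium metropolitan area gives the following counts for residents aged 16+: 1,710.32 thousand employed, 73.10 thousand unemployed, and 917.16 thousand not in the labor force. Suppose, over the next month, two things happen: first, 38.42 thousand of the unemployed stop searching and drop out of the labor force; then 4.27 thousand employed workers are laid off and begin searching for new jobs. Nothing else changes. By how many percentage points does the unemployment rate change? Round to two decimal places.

Initially, labor force = 1,710.32 + 73.10 = 1,783.42 thousand, so u = 73.10/1,783.42 = 4.10%.
After the first change, unemployed and labor force both fall by 38.42 → E = 1,710.32, U = 34.68, labor force = 1,745.00 thousand.
After the second change, employed falls and unemployed rises by 4.27; labor force unchanged → E = 1,706.05, U = 38.95, labor force = 1,745.00 thousand.
New unemployment rate = 38.95 / 1,745.00 = 2.23%.
Change = 2.23% − 4.10% = −1.87 percentage points.

The unemployment rate changes by −1.87 percentage points.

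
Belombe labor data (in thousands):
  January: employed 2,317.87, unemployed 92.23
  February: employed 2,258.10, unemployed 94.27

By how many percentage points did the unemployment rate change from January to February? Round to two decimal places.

The unemployment rate changed by +0.18 percentage points.

January: labor force = 2,317.87 + 92.23 = 2,410.10; u = 92.23/2,410.10 = 3.83%.
February: labor force = 2,258.10 + 94.27 = 2,352.37; u = 94.27/2,352.37 = 4.01%.
Change = 4.01% − 3.83% = +0.18 pp.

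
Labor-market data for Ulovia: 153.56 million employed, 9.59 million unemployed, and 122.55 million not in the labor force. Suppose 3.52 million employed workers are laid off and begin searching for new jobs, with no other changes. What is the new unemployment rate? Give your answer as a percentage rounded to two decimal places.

Initially, labor force = 153.56 + 9.59 = 163.15 million, so u = 9.59/163.15 = 5.88%.
After the change, employed falls and unemployed rises by 3.52; labor force unchanged → E = 150.04, U = 13.11, labor force = 163.15 million.
New unemployment rate = 13.11 / 163.15 = 8.04%.

New unemployment rate ≈ 8.04%.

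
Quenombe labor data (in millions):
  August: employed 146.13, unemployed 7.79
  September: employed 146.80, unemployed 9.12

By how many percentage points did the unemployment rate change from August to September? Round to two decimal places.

The unemployment rate changed by +0.79 percentage points.

August: labor force = 146.13 + 7.79 = 153.92; u = 7.79/153.92 = 5.06%.
September: labor force = 146.80 + 9.12 = 155.92; u = 9.12/155.92 = 5.85%.
Change = 5.85% − 5.06% = +0.79 pp.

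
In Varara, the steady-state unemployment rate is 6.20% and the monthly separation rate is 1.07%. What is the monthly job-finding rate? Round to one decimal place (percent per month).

From u* = s/(s+f): f = s·(1−u)/u.
f = 1.07 × (1 − 0.0620) / 0.0620 = 1.0037 / 0.0620 ≈ 16.2% per month.

Job-finding rate ≈ 16.2% per month.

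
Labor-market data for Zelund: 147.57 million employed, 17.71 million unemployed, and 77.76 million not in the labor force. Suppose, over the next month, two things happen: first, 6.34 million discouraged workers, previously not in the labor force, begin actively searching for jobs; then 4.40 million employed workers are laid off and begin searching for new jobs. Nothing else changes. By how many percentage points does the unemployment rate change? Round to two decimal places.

Initially, labor force = 147.57 + 17.71 = 165.28 million, so u = 17.71/165.28 = 10.72%.
After the first change, unemployed and labor force both rise by 6.34 → E = 147.57, U = 24.05, labor force = 171.62 million.
After the second change, employed falls and unemployed rises by 4.40; labor force unchanged → E = 143.17, U = 28.45, labor force = 171.62 million.
New unemployment rate = 28.45 / 171.62 = 16.58%.
Change = 16.58% − 10.72% = +5.86 percentage points.

The unemployment rate changes by +5.86 percentage points.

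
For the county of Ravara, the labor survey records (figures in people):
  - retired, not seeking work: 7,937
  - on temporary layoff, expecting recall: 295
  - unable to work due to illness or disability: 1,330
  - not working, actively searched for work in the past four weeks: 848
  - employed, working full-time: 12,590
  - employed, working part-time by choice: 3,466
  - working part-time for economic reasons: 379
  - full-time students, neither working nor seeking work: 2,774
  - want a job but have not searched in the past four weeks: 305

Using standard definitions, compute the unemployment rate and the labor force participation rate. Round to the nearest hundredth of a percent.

Employed = 12,590 + 3,466 + 379 = 16,435 (anyone who worked, including part-time for economic reasons, counts as employed).
Unemployed = 295 + 848 = 1,143 (jobless and actively searching, or on temporary layoff).
Labor force = 16,435 + 1,143 = 17,578.
Not in labor force = 7,937 + 1,330 + 2,774 + 305 = 12,346 (those not working and not actively searching are outside the labor force — including those who want a job but have given up searching).
Civilian working-age population = 17,578 + 12,346 = 29,924.
Unemployment rate = 1,143 / 17,578 = 6.50%.
Labor force participation rate = 17,578 / 29,924 = 58.74%.

Unemployment rate ≈ 6.50%; labor force participation rate ≈ 58.74%.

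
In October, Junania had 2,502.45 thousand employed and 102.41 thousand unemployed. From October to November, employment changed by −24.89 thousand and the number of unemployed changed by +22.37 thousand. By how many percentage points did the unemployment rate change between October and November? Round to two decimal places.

October: labor force = 2,502.45 + 102.41 = 2,604.86; u = 102.41/2,604.86 = 3.93%.
November: labor force = 2,477.56 + 124.78 = 2,602.34; u = 124.78/2,602.34 = 4.79%.
Change = 4.79% − 3.93% = +0.86 pp.

The unemployment rate changed by +0.86 percentage points.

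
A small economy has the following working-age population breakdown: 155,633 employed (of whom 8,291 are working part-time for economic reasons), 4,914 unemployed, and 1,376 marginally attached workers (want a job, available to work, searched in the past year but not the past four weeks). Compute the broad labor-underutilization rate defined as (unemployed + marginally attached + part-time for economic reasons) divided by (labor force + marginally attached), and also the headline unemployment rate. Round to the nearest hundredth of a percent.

Labor force = 155,633 + 4,914 = 160,547.
Numerator = 4,914 + 1,376 + 8,291 = 14,581.
Denominator = 160,547 + 1,376 = 161,923.
Broad rate = 14,581 / 161,923 = 9.00%.
Headline unemployment rate = 4,914 / 160,547 = 3.06%.

Broad underutilization rate ≈ 9.00%; headline unemployment rate ≈ 3.06%.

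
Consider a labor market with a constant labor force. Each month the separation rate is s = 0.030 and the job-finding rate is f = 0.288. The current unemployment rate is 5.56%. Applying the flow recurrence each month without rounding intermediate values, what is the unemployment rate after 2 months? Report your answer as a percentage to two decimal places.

With a fixed labor force, u_{t+1} = u_t + s·(1−u_t) − f·u_t = u_t·(1−s−f) + s.
Here 1−s−f = 0.682 and s = 0.030.
u_1 = 0.055600 × 0.682 + 0.030 = 0.067919.
u_2 = 0.067919 × 0.682 + 0.030 = 0.076321.

Unemployment rate after two months ≈ 7.63%.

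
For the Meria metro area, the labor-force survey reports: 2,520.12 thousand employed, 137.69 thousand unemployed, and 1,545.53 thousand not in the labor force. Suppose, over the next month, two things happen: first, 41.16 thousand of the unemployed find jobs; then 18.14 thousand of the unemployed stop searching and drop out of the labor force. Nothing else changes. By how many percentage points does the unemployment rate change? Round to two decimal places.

Initially, labor force = 2,520.12 + 137.69 = 2,657.81 thousand, so u = 137.69/2,657.81 = 5.18%.
After the first change, unemployed falls and employed rises by 41.16; labor force unchanged → E = 2,561.28, U = 96.53, labor force = 2,657.81 thousand.
After the second change, unemployed and labor force both fall by 18.14 → E = 2,561.28, U = 78.39, labor force = 2,639.67 thousand.
New unemployment rate = 78.39 / 2,639.67 = 2.97%.
Change = 2.97% − 5.18% = −2.21 percentage points.

The unemployment rate changes by −2.21 percentage points.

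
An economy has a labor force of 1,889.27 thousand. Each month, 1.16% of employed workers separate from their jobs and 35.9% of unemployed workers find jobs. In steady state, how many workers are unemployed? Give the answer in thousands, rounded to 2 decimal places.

Steady-state unemployment rate u* = s/(s+f) = 1.16/(1.16+35.9) = 0.031301.
Unemployed = u* × labor force = 0.031301 × 1,889.27 ≈ 59.14 thousand.

About 59.14 thousand are unemployed in steady state.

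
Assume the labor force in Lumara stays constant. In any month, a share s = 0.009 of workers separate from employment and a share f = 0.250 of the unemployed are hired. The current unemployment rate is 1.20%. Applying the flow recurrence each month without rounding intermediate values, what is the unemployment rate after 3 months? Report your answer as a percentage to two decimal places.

Unemployment rate after three months ≈ 2.55%.

With a fixed labor force, u_{t+1} = u_t + s·(1−u_t) − f·u_t = u_t·(1−s−f) + s.
Here 1−s−f = 0.741 and s = 0.009.
u_1 = 0.012000 × 0.741 + 0.009 = 0.017892.
u_2 = 0.017892 × 0.741 + 0.009 = 0.022258.
u_3 = 0.022258 × 0.741 + 0.009 = 0.025493.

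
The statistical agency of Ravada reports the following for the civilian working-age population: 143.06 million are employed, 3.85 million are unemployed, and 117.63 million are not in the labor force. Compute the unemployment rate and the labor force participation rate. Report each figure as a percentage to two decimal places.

Unemployment rate ≈ 2.62%; labor force participation rate ≈ 55.53%.

Labor force = employed + unemployed = 143.06 + 3.85 = 146.91 million.
Working-age population = 146.91 + 117.63 = 264.54 million.
Unemployment rate = 3.85 / 146.91 = 2.62%.
Labor force participation rate = 146.91 / 264.54 = 55.53%.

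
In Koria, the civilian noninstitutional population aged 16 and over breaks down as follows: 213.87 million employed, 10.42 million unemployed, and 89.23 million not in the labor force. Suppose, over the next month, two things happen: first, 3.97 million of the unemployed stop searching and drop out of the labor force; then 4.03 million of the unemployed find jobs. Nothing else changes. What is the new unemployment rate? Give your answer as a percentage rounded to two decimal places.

Initially, labor force = 213.87 + 10.42 = 224.29 million, so u = 10.42/224.29 = 4.65%.
After the first change, unemployed and labor force both fall by 3.97 → E = 213.87, U = 6.45, labor force = 220.32 million.
After the second change, unemployed falls and employed rises by 4.03; labor force unchanged → E = 217.90, U = 2.42, labor force = 220.32 million.
New unemployment rate = 2.42 / 220.32 = 1.10%.

New unemployment rate ≈ 1.10%.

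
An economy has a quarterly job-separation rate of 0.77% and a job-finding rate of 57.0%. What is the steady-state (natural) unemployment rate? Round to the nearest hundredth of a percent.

Steady-state unemployment rate ≈ 1.33%.

At steady state the flows balance: s·E = f·U, so U/(E+U) = s/(s+f).
u* = 0.77 / (0.77 + 57.0) = 0.77 / 57.77 = 1.33%.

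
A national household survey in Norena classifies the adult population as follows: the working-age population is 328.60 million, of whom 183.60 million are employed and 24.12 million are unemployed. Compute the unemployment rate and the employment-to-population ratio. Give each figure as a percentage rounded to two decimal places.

Unemployment rate ≈ 11.61%; employment-population ratio ≈ 55.87%.

Labor force = employed + unemployed = 183.60 + 24.12 = 207.72 million.
Unemployment rate = 24.12 / 207.72 = 11.61%.
Employment-population ratio = 183.60 / 328.60 = 55.87%.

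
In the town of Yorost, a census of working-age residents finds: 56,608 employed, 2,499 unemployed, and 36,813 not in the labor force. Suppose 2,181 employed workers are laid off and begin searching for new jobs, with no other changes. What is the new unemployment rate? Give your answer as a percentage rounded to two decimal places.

Initially, labor force = 56,608 + 2,499 = 59,107, so u = 2,499/59,107 = 4.23%.
After the change, employed falls and unemployed rises by 2,181; labor force unchanged → E = 54,427, U = 4,680, labor force = 59,107.
New unemployment rate = 4,680 / 59,107 = 7.92%.

New unemployment rate ≈ 7.92%.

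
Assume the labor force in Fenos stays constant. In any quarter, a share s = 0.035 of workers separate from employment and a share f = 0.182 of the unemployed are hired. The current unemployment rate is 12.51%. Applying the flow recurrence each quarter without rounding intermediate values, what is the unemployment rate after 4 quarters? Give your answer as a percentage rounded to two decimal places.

With a fixed labor force, u_{t+1} = u_t + s·(1−u_t) − f·u_t = u_t·(1−s−f) + s.
Here 1−s−f = 0.783 and s = 0.035.
u_1 = 0.125100 × 0.783 + 0.035 = 0.132953.
u_2 = 0.132953 × 0.783 + 0.035 = 0.139102.
u_3 = 0.139102 × 0.783 + 0.035 = 0.143917.
u_4 = 0.143917 × 0.783 + 0.035 = 0.147687.

Unemployment rate after four quarters ≈ 14.77%.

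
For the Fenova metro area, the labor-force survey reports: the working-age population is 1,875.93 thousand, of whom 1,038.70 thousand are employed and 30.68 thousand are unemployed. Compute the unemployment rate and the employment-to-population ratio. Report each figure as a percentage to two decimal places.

Unemployment rate ≈ 2.87%; employment-population ratio ≈ 55.37%.

Labor force = employed + unemployed = 1,038.70 + 30.68 = 1,069.38 thousand.
Unemployment rate = 30.68 / 1,069.38 = 2.87%.
Employment-population ratio = 1,038.70 / 1,875.93 = 55.37%.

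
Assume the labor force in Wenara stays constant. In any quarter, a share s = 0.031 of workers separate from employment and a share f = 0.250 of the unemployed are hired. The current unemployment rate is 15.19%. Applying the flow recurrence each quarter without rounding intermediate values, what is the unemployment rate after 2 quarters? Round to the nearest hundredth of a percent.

Unemployment rate after two quarters ≈ 13.18%.

With a fixed labor force, u_{t+1} = u_t + s·(1−u_t) − f·u_t = u_t·(1−s−f) + s.
Here 1−s−f = 0.719 and s = 0.031.
u_1 = 0.151900 × 0.719 + 0.031 = 0.140216.
u_2 = 0.140216 × 0.719 + 0.031 = 0.131815.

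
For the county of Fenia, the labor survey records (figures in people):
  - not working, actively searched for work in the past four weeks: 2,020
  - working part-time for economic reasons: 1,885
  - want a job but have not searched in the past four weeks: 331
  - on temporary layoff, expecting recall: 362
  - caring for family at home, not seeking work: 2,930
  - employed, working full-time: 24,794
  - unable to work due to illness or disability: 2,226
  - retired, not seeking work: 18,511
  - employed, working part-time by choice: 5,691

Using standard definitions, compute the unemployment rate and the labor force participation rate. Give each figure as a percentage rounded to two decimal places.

Employed = 1,885 + 24,794 + 5,691 = 32,370 (anyone who worked, including part-time for economic reasons, counts as employed).
Unemployed = 2,020 + 362 = 2,382 (jobless and actively searching, or on temporary layoff).
Labor force = 32,370 + 2,382 = 34,752.
Not in labor force = 331 + 2,930 + 2,226 + 18,511 = 23,998 (those not working and not actively searching are outside the labor force — including those who want a job but have given up searching).
Civilian working-age population = 34,752 + 23,998 = 58,750.
Unemployment rate = 2,382 / 34,752 = 6.85%.
Labor force participation rate = 34,752 / 58,750 = 59.15%.

Unemployment rate ≈ 6.85%; labor force participation rate ≈ 59.15%.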